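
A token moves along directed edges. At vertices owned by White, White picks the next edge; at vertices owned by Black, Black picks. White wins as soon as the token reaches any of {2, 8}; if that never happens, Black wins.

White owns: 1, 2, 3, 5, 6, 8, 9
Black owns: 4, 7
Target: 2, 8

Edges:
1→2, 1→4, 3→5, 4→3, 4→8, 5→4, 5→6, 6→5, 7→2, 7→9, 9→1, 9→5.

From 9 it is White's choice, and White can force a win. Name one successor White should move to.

A0 = {2, 8}
A1: add {1} — 1 (White) has 1→2.
A2: add {9} — 9 (White) has 9→1.
A3: add {7} — 7 (Black): all of {2, 9} already in.
A4 = A3; e.g. 3 (White) has no edge into A3. Fixed point.
From 9, successor 1 is in the attractor (rank 1); the other successor 5 is not.

1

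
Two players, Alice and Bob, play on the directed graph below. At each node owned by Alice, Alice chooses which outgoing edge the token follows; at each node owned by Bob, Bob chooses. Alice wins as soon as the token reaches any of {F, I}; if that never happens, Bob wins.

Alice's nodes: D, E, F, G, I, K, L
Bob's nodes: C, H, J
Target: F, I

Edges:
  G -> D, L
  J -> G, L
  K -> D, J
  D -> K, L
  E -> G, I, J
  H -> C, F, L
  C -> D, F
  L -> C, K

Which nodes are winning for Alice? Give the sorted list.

A0 = {F, I}
A1: add {E} — E (Alice) has E→I.
A2 = A1; e.g. C (Bob) can still go to D. Fixed point.
Alice's winning region = {E, F, I}.

E, F, I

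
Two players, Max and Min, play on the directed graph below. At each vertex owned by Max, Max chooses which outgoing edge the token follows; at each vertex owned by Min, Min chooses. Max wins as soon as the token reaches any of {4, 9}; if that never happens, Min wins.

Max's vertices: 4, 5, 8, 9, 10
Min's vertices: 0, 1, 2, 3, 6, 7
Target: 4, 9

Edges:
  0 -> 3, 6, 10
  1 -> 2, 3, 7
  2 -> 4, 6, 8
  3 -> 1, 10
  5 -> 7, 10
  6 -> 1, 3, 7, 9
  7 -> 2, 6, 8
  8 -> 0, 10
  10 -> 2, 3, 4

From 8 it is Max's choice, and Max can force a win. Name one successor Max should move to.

A0 = {4, 9}
A1: add {10} — 10 (Max) has 10→4.
A2: add {5, 8} — 5 (Max) has 5→10; 8 (Max) has 8→10.
A3 = A2; e.g. 0 (Min) can still go to 3. Fixed point.
From 8, successor 10 is in the attractor (rank 1); the other successor 0 is not.

10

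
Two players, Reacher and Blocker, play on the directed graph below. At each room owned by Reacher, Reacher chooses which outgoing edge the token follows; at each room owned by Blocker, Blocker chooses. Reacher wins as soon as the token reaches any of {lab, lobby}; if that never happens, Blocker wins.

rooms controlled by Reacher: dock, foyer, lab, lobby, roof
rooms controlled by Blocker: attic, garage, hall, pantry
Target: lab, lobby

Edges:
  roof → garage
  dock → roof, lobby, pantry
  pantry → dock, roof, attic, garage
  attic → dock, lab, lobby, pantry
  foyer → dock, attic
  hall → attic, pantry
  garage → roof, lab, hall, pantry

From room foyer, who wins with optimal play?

Reacher

A0 = {lab, lobby}
A1: add {dock} — dock (Reacher) has dock→lobby.
A2: add {foyer} — foyer (Reacher) has foyer→dock.
A3 = A2; e.g. roof (Reacher) has no edge into A2. Fixed point.
foyer ∈ A2, so Reacher can force the target.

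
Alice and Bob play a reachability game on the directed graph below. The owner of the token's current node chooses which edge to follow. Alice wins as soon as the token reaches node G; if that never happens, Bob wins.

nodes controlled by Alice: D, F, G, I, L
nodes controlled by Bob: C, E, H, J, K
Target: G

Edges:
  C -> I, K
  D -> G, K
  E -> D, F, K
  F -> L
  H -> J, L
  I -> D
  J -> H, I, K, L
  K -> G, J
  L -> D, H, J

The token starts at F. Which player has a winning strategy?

Alice

A0 = {G}
A1: add {D} — D (Alice) has D→G.
A2: add {I, L} — I (Alice) has I→D; L (Alice) has L→D.
A3: add {F} — F (Alice) has F→L.
A4 = A3; e.g. C (Bob) can still go to K. Fixed point.
F ∈ A3, so Alice can force the target.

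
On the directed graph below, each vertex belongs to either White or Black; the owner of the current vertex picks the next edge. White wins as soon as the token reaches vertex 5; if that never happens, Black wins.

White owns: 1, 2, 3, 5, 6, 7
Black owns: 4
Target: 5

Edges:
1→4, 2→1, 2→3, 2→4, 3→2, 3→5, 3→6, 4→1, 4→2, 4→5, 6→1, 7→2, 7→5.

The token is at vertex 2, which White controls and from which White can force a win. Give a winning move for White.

A0 = {5}
A1: add {3, 7} — 3 (White) has 3→5; 7 (White) has 7→5.
A2: add {2} — 2 (White) has 2→3.
A3 = A2; e.g. 1 (White) has no edge into A2. Fixed point.
From 2, successor 3 is in the attractor (rank 1); the other successors 1, 4 are not.

3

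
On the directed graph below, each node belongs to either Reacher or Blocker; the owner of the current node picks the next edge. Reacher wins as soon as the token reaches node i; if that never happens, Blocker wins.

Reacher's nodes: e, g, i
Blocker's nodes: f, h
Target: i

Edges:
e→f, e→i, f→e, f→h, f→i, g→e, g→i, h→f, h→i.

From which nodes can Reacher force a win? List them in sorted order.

e, g, i

A0 = {i}
A1: add {e, g} — e (Reacher) has e→i; g (Reacher) has g→i.
A2 = A1; e.g. f (Blocker) can still go to h. Fixed point.
Reacher's winning region = {e, g, i}.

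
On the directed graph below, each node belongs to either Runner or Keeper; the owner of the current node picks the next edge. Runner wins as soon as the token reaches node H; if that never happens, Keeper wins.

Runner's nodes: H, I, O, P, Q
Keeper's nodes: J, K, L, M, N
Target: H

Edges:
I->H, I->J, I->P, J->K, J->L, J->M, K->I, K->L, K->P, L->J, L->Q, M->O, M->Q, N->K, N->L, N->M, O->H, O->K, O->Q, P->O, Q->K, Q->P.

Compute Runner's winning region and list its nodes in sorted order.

A0 = {H}
A1: add {I, O} — I (Runner) has I→H; O (Runner) has O→H.
A2: add {P} — P (Runner) has P→O.
A3: add {Q} — Q (Runner) has Q→P.
A4: add {M} — M (Keeper): all of {O, Q} already in.
A5 = A4; e.g. J (Keeper) can still go to K. Fixed point.
Runner's winning region = {H, I, M, O, P, Q}.

H, I, M, O, P, Q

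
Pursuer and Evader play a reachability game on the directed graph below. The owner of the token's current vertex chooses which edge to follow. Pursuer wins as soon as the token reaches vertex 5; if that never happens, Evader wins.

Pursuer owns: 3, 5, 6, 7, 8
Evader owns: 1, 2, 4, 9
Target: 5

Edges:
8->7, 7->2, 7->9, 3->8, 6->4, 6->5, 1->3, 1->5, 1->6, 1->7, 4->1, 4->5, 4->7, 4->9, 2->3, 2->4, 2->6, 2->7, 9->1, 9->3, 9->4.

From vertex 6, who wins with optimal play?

A0 = {5}
A1: add {6} — 6 (Pursuer) has 6→5.
A2 = A1; e.g. 1 (Evader) can still go to 3. Fixed point.
6 ∈ A1, so Pursuer can force the target.

Pursuer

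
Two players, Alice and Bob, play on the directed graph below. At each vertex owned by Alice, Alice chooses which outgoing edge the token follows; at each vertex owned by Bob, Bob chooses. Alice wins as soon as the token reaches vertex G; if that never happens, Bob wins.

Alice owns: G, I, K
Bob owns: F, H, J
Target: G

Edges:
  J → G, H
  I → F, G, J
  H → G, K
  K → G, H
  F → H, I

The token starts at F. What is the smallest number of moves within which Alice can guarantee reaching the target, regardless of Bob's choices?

A0 = {G}
A1: add {I, K} — I (Alice) has I→G; K (Alice) has K→G.
A2: add {H} — H (Bob): all of {G, K} already in.
A3: add {F, J} — F (Bob): all of {H, I} already in; J (Bob): all of {G, H} already in.
A3 = all vertices. Fixed point.
F enters the attractor at level 3, so Alice can force the target in 3 moves from there.

3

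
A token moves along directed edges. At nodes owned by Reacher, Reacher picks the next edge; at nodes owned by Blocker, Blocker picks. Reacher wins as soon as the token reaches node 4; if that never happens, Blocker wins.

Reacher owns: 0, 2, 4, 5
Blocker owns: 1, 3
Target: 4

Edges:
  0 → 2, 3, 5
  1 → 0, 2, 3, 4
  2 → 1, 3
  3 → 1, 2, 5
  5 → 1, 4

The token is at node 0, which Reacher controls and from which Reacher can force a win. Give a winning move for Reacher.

5

A0 = {4}
A1: add {5} — 5 (Reacher) has 5→4.
A2: add {0} — 0 (Reacher) has 0→5.
A3 = A2; e.g. 1 (Blocker) can still go to 2. Fixed point.
From 0, successor 5 is in the attractor (rank 1); the other successors 2, 3 are not.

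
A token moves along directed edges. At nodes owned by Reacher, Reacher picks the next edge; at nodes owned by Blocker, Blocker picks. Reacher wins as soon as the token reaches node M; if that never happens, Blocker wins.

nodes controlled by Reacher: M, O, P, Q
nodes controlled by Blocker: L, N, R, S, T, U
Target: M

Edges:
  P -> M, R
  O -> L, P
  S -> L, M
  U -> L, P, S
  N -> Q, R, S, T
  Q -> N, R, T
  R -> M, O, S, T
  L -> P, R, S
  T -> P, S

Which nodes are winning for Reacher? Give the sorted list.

M, O, P

A0 = {M}
A1: add {P} — P (Reacher) has P→M.
A2: add {O} — O (Reacher) has O→P.
A3 = A2; e.g. L (Blocker) can still go to R. Fixed point.
Reacher's winning region = {M, O, P}.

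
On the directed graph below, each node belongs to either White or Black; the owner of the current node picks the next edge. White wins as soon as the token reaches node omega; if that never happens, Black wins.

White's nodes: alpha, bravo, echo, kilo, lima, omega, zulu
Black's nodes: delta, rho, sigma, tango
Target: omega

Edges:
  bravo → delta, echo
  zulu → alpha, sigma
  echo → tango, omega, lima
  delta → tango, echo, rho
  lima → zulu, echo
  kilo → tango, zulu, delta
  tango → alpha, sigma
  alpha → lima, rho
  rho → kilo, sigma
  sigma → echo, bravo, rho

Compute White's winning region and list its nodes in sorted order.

A0 = {omega}
A1: add {echo} — echo (White) has echo→omega.
A2: add {bravo, lima} — lima (White) has lima→echo; bravo (White) has bravo→echo.
A3: add {alpha} — alpha (White) has alpha→lima.
A4: add {zulu} — zulu (White) has zulu→alpha.
A5: add {kilo} — kilo (White) has kilo→zulu.
A6 = A5; e.g. tango (Black) can still go to sigma. Fixed point.
White's winning region = {alpha, bravo, echo, kilo, lima, omega, zulu}.

alpha, bravo, echo, kilo, lima, omega, zulu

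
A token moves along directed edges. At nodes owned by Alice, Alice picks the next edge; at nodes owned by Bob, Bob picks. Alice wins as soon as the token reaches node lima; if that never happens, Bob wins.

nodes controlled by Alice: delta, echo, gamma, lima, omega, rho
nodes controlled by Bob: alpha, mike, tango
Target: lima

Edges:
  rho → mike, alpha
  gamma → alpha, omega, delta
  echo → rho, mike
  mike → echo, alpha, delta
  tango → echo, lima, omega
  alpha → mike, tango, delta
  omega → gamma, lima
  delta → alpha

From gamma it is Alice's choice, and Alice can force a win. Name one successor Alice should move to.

omega

A0 = {lima}
A1: add {omega} — omega (Alice) has omega→lima.
A2: add {gamma} — gamma (Alice) has gamma→omega.
A3 = A2; e.g. rho (Alice) has no edge into A2. Fixed point.
From gamma, successor omega is in the attractor (rank 1); the other successors alpha, delta are not.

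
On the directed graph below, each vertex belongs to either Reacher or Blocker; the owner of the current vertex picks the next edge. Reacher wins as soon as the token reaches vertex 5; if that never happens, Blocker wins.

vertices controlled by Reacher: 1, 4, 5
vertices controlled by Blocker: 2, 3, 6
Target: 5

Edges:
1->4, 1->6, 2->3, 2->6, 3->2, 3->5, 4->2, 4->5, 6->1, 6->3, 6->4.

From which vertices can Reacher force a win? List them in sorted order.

A0 = {5}
A1: add {4} — 4 (Reacher) has 4→5.
A2: add {1} — 1 (Reacher) has 1→4.
A3 = A2; e.g. 2 (Blocker) can still go to 3. Fixed point.
Reacher's winning region = {1, 4, 5}.

1, 4, 5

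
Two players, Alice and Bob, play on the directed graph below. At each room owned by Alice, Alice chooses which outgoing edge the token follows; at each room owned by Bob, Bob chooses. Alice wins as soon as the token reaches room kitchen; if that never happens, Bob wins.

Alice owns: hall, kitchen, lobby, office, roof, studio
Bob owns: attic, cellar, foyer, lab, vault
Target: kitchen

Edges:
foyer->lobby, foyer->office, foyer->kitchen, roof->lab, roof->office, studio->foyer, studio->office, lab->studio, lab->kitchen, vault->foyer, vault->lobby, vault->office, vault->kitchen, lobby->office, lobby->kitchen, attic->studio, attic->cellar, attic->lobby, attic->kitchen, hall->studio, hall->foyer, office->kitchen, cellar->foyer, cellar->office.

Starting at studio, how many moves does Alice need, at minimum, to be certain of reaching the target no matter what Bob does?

A0 = {kitchen}
A1: add {lobby, office} — lobby (Alice) has lobby→kitchen; office (Alice) has office→kitchen.
A2: add {foyer, roof, studio} — roof (Alice) has roof→office; studio (Alice) has studio→office; foyer (Bob): all of {lobby, office, kitchen} already in.
studio enters the attractor at level 2, so Alice can force the target in 2 moves from there.

2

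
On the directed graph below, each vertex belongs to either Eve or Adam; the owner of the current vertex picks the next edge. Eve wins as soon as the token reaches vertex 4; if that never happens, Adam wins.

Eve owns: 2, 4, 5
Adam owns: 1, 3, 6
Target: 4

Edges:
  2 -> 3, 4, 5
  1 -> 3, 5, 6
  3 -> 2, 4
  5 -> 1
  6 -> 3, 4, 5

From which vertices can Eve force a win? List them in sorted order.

2, 3, 4

A0 = {4}
A1: add {2} — 2 (Eve) has 2→4.
A2: add {3} — 3 (Adam): all of {2, 4} already in.
A3 = A2; e.g. 1 (Adam) can still go to 5. Fixed point.
Eve's winning region = {2, 3, 4}.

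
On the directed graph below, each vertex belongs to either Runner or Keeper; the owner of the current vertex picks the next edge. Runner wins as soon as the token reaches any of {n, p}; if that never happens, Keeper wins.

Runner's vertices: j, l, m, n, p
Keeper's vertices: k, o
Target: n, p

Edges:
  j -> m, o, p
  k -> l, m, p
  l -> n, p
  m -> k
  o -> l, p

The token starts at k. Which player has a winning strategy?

Keeper

A0 = {n, p}
A1: add {j, l} — j (Runner) has j→p; l (Runner) has l→n.
A2: add {o} — o (Keeper): all of {l, p} already in.
A3 = A2; e.g. k (Keeper) can still go to m. Fixed point.
k never enters the attractor, so Keeper can avoid the target forever.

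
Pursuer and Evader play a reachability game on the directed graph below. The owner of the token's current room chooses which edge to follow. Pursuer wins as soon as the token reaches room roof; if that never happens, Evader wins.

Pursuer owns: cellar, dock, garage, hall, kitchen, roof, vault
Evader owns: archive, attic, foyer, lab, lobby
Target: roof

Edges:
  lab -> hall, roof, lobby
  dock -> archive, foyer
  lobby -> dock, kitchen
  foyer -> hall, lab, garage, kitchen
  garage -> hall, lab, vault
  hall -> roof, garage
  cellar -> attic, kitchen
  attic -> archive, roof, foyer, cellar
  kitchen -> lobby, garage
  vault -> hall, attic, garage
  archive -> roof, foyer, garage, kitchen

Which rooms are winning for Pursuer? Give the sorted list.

A0 = {roof}
A1: add {hall} — hall (Pursuer) has hall→roof.
A2: add {garage, vault} — vault (Pursuer) has vault→hall; garage (Pursuer) has garage→hall.
A3: add {kitchen} — kitchen (Pursuer) has kitchen→garage.
A4: add {cellar} — cellar (Pursuer) has cellar→kitchen.
A5 = A4; e.g. attic (Evader) can still go to archive. Fixed point.
Pursuer's winning region = {cellar, garage, hall, kitchen, roof, vault}.

cellar, garage, hall, kitchen, roof, vault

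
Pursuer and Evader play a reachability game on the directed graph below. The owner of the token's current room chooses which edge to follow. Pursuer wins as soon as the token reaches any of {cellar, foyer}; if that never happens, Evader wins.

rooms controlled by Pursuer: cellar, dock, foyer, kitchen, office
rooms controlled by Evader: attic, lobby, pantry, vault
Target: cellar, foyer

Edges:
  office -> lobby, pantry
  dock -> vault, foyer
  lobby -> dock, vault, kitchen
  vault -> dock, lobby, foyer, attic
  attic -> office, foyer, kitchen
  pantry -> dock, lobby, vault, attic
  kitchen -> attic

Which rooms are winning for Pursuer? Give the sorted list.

cellar, dock, foyer

A0 = {cellar, foyer}
A1: add {dock} — dock (Pursuer) has dock→foyer.
A2 = A1; e.g. office (Pursuer) has no edge into A1. Fixed point.
Pursuer's winning region = {cellar, dock, foyer}.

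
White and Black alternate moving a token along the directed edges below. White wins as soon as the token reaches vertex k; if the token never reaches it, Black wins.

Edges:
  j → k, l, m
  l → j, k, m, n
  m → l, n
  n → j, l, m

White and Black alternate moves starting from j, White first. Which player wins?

White

Track states (vertex, player-to-move).
A0 = {(k,White), (k,Black)}
A1: add {(j,White), (l,White)}.
(j,White) ∈ A1 ⇒ White forces the target.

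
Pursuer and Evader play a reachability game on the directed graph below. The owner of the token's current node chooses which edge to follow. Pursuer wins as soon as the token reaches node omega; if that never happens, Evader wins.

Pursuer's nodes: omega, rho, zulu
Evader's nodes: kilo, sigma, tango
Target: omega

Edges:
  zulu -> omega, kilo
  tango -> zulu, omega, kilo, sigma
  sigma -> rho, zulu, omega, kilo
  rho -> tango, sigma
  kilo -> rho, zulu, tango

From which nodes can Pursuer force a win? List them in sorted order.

A0 = {omega}
A1: add {zulu} — zulu (Pursuer) has zulu→omega.
A2 = A1; e.g. rho (Pursuer) has no edge into A1. Fixed point.
Pursuer's winning region = {omega, zulu}.

omega, zulu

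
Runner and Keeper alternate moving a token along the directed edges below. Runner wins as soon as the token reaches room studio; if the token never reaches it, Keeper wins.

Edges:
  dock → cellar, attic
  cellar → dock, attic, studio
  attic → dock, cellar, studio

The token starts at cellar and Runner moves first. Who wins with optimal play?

Runner

Track states (vertex, player-to-move).
A0 = {(studio,Runner), (studio,Keeper)}
A1: add {(cellar,Runner), (attic,Runner)}.
(cellar,Runner) ∈ A1 ⇒ Runner forces the target.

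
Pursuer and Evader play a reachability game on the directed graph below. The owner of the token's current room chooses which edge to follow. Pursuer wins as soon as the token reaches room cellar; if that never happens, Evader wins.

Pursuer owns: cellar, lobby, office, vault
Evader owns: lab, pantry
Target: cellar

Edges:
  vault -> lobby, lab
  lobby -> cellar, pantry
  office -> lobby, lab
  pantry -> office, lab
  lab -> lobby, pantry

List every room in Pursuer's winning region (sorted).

cellar, lobby, office, vault

A0 = {cellar}
A1: add {lobby} — lobby (Pursuer) has lobby→cellar.
A2: add {office, vault} — vault (Pursuer) has vault→lobby; office (Pursuer) has office→lobby.
A3 = A2; e.g. pantry (Evader) can still go to lab. Fixed point.
Pursuer's winning region = {cellar, lobby, office, vault}.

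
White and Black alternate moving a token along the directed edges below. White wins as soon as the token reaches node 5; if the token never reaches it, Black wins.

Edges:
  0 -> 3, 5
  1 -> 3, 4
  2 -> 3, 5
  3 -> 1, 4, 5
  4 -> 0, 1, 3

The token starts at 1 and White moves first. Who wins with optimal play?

Track states (vertex, player-to-move).
A0 = {(5,White), (5,Black)}
A1: add {(0,White), (2,White), (3,White)}.
A2: add {(0,Black), (2,Black)}.
A3: add {(4,White)}.
A4: add {(1,Black)}.
A5 = A4; e.g. (1,White) stays out. (1,White) never enters ⇒ Black avoids the target.

Black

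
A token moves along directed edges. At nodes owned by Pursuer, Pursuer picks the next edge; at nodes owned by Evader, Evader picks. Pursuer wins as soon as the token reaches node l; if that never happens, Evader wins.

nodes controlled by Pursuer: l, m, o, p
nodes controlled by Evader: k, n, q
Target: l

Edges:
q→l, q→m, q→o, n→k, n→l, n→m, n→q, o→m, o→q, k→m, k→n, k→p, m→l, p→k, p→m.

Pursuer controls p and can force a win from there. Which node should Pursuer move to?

A0 = {l}
A1: add {m} — m (Pursuer) has m→l.
A2: add {o, p} — o (Pursuer) has o→m; p (Pursuer) has p→m.
A3: add {q} — q (Evader): all of {l, m, o} already in.
A4 = A3; e.g. k (Evader) can still go to n. Fixed point.
From p, successor m is in the attractor (rank 1); the other successor k is not.

m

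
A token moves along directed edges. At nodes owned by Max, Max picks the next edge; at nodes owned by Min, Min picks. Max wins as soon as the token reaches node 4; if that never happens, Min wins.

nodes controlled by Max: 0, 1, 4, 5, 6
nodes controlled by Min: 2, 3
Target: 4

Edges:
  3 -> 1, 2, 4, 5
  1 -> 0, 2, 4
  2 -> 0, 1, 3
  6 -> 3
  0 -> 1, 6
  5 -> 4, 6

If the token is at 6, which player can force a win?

A0 = {4}
A1: add {1, 5} — 1 (Max) has 1→4; 5 (Max) has 5→4.
A2: add {0} — 0 (Max) has 0→1.
A3 = A2; e.g. 2 (Min) can still go to 3. Fixed point.
6 never enters the attractor, so Min can avoid the target forever.

Min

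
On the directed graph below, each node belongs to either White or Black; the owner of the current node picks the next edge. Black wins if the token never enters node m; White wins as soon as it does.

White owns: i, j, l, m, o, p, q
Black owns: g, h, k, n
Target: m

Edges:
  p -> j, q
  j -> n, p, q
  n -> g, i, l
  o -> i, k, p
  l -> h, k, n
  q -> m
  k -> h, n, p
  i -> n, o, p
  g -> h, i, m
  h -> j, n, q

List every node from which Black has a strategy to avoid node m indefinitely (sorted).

A0 = {m}
A1: add {q} — q (White) has q→m.
A2: add {j, p} — j (White) has j→q; p (White) has p→q.
A3: add {i, o} — i (White) has i→p; o (White) has o→p.
A4 = A3; e.g. g (Black) can still go to h. Fixed point.
White's attractor = {i, j, m, o, p, q}; Black avoids the target exactly from the complement.

g, h, k, l, n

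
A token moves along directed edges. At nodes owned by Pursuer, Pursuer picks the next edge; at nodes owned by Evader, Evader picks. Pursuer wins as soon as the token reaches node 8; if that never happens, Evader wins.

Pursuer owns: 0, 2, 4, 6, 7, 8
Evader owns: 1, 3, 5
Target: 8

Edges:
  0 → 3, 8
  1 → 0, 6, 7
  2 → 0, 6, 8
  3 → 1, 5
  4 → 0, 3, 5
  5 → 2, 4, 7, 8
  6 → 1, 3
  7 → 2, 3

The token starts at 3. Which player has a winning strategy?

A0 = {8}
A1: add {0, 2} — 0 (Pursuer) has 0→8; 2 (Pursuer) has 2→8.
A2: add {4, 7} — 4 (Pursuer) has 4→0; 7 (Pursuer) has 7→2.
A3: add {5} — 5 (Evader): all of {2, 4, 7, 8} already in.
A4 = A3; e.g. 1 (Evader) can still go to 6. Fixed point.
3 never enters the attractor, so Evader can avoid the target forever.

Evader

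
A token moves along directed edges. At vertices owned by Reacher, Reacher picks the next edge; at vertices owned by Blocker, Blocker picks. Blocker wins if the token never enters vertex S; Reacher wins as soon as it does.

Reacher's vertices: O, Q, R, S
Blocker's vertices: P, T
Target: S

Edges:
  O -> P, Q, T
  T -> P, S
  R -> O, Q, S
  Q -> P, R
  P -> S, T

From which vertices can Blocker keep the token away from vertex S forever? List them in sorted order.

P, T

A0 = {S}
A1: add {R} — R (Reacher) has R→S.
A2: add {Q} — Q (Reacher) has Q→R.
A3: add {O} — O (Reacher) has O→Q.
A4 = A3; e.g. P (Blocker) can still go to T. Fixed point.
Reacher's attractor = {O, Q, R, S}; Blocker avoids the target exactly from the complement.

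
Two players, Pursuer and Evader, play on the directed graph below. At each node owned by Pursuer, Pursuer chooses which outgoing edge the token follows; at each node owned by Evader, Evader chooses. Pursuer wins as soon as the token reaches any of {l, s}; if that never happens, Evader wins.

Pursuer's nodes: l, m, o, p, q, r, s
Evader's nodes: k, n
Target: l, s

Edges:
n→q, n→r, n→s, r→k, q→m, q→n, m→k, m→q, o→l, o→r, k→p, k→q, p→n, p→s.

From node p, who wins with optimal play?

A0 = {l, s}
A1: add {o, p} — o (Pursuer) has o→l; p (Pursuer) has p→s.
A2 = A1; e.g. k (Evader) can still go to q. Fixed point.
p ∈ A1, so Pursuer can force the target.

Pursuer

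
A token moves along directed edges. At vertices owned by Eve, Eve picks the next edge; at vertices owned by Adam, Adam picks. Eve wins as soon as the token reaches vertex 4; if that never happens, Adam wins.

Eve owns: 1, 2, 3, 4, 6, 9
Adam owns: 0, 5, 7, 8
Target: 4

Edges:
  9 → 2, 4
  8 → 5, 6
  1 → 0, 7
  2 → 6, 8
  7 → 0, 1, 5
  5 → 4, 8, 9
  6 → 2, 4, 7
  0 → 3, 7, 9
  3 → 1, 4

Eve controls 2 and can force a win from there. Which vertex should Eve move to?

6

A0 = {4}
A1: add {3, 6, 9} — 3 (Eve) has 3→4; 6 (Eve) has 6→4; 9 (Eve) has 9→4.
A2: add {2} — 2 (Eve) has 2→6.
A3 = A2; e.g. 0 (Adam) can still go to 7. Fixed point.
From 2, successor 6 is in the attractor (rank 1); the other successor 8 is not.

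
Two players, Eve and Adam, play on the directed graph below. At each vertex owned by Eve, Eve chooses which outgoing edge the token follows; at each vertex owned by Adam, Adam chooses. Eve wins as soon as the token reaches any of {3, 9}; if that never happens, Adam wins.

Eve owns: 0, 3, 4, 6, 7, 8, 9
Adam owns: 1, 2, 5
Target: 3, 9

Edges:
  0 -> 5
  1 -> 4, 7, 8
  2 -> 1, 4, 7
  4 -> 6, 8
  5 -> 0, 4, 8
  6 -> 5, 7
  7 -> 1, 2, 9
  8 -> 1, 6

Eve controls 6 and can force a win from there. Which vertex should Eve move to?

7

A0 = {3, 9}
A1: add {7} — 7 (Eve) has 7→9.
A2: add {6} — 6 (Eve) has 6→7.
A3: add {4, 8} — 4 (Eve) has 4→6; 8 (Eve) has 8→6.
A4: add {1} — 1 (Adam): all of {4, 7, 8} already in.
A5: add {2} — 2 (Adam): all of {1, 4, 7} already in.
A6 = A5; e.g. 0 (Eve) has no edge into A5. Fixed point.
From 6, successor 7 is in the attractor (rank 1); the other successor 5 is not.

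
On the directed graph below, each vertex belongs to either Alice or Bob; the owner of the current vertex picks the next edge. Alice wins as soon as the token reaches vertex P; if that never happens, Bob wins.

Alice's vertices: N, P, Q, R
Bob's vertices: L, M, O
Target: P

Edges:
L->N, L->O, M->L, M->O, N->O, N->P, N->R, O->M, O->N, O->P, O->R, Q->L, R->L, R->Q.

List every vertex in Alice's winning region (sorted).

A0 = {P}
A1: add {N} — N (Alice) has N→P.
A2 = A1; e.g. L (Bob) can still go to O. Fixed point.
Alice's winning region = {N, P}.

N, P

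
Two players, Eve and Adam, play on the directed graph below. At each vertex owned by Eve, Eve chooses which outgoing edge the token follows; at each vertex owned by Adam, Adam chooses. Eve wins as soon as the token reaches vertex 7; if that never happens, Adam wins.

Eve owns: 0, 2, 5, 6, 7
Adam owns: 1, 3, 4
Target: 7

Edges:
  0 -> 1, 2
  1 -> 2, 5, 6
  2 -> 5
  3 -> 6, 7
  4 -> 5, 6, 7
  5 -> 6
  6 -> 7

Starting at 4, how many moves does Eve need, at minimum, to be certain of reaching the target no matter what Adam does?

3

A0 = {7}
A1: add {6} — 6 (Eve) has 6→7.
A2: add {3, 5} — 3 (Adam): all of {6, 7} already in; 5 (Eve) has 5→6.
A3: add {2, 4} — 2 (Eve) has 2→5; 4 (Adam): all of {5, 6, 7} already in.
4 enters the attractor at level 3, so Eve can force the target in 3 moves from there.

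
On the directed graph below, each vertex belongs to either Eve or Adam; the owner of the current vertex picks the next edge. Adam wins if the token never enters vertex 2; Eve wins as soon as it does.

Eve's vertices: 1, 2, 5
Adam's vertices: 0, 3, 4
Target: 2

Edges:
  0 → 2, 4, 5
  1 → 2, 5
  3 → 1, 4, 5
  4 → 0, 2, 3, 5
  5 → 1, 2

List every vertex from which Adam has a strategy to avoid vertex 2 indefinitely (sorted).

0, 3, 4

A0 = {2}
A1: add {1, 5} — 1 (Eve) has 1→2; 5 (Eve) has 5→2.
A2 = A1; e.g. 0 (Adam) can still go to 4. Fixed point.
Eve's attractor = {1, 2, 5}; Adam avoids the target exactly from the complement.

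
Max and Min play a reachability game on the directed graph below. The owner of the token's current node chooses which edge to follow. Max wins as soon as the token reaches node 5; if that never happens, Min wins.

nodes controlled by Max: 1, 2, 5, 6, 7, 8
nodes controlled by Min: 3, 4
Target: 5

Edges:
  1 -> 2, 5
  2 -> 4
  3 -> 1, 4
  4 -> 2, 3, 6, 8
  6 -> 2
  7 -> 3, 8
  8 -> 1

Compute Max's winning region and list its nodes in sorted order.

A0 = {5}
A1: add {1} — 1 (Max) has 1→5.
A2: add {8} — 8 (Max) has 8→1.
A3: add {7} — 7 (Max) has 7→8.
A4 = A3; e.g. 2 (Max) has no edge into A3. Fixed point.
Max's winning region = {1, 5, 7, 8}.

1, 5, 7, 8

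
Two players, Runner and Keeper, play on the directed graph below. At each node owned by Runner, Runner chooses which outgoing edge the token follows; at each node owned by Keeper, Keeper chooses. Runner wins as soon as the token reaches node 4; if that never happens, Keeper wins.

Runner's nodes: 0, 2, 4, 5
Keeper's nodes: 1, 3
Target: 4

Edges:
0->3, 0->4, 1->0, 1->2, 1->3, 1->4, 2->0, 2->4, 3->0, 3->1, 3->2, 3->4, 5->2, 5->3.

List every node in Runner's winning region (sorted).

0, 2, 4, 5

A0 = {4}
A1: add {0, 2} — 0 (Runner) has 0→4; 2 (Runner) has 2→4.
A2: add {5} — 5 (Runner) has 5→2.
A3 = A2; e.g. 1 (Keeper) can still go to 3. Fixed point.
Runner's winning region = {0, 2, 4, 5}.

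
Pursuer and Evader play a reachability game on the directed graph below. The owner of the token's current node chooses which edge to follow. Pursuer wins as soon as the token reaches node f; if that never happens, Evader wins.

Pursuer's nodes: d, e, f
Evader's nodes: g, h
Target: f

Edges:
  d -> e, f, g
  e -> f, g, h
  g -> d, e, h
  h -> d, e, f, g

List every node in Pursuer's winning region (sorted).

A0 = {f}
A1: add {d, e} — d (Pursuer) has d→f; e (Pursuer) has e→f.
A2 = A1; e.g. g (Evader) can still go to h. Fixed point.
Pursuer's winning region = {d, e, f}.

d, e, f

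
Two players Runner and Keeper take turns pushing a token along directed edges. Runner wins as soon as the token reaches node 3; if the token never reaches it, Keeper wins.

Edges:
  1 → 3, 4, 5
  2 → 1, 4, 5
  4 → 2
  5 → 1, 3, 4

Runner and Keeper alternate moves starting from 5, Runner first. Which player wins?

Track states (vertex, player-to-move).
A0 = {(3,Runner), (3,Keeper)}
A1: add {(1,Runner), (5,Runner)}.
(5,Runner) ∈ A1 ⇒ Runner forces the target.

Runner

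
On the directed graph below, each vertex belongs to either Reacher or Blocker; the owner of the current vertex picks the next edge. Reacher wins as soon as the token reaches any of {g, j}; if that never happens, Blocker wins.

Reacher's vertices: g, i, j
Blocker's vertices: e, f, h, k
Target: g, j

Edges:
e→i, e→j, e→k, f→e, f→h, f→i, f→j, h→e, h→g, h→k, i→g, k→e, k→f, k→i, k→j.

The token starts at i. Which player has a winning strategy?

Reacher

A0 = {g, j}
A1: add {i} — i (Reacher) has i→g.
A2 = A1; e.g. e (Blocker) can still go to k. Fixed point.
i ∈ A1, so Reacher can force the target.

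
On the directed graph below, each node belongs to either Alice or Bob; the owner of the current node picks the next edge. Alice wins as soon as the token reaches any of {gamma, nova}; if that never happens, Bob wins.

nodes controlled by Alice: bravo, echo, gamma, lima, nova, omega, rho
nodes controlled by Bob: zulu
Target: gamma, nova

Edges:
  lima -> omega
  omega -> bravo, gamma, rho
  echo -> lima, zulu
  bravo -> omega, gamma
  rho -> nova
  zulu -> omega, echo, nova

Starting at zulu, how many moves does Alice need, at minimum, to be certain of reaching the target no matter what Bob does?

4

A0 = {gamma, nova}
A1: add {bravo, omega, rho} — omega (Alice) has omega→gamma; bravo (Alice) has bravo→gamma; rho (Alice) has rho→nova.
A2: add {lima} — lima (Alice) has lima→omega.
A3: add {echo} — echo (Alice) has echo→lima.
A4: add {zulu} — zulu (Bob): all of {omega, echo, nova} already in.
A4 = all vertices. Fixed point.
zulu enters the attractor at level 4, so Alice can force the target in 4 moves from there.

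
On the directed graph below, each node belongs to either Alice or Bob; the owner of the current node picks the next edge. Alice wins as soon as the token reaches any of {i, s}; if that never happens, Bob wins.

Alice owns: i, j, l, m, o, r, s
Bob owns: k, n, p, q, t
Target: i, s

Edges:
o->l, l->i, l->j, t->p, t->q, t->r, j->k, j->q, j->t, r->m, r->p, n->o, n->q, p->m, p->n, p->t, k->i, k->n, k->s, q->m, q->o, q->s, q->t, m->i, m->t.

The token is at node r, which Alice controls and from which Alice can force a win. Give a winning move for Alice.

A0 = {i, s}
A1: add {l, m} — l (Alice) has l→i; m (Alice) has m→i.
A2: add {o, r} — o (Alice) has o→l; r (Alice) has r→m.
A3 = A2; e.g. j (Alice) has no edge into A2. Fixed point.
From r, successor m is in the attractor (rank 1); the other successor p is not.

m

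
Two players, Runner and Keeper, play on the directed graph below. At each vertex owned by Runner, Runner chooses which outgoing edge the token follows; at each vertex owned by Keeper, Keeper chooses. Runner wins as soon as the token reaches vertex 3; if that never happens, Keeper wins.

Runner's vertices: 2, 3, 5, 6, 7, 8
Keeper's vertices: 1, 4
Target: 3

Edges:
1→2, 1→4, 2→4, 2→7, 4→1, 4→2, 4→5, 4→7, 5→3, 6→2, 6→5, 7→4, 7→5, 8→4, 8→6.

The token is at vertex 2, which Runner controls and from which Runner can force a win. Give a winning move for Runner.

7

A0 = {3}
A1: add {5} — 5 (Runner) has 5→3.
A2: add {6, 7} — 6 (Runner) has 6→5; 7 (Runner) has 7→5.
A3: add {2, 8} — 2 (Runner) has 2→7; 8 (Runner) has 8→6.
A4 = A3; e.g. 1 (Keeper) can still go to 4. Fixed point.
From 2, successor 7 is in the attractor (rank 2); the other successor 4 is not.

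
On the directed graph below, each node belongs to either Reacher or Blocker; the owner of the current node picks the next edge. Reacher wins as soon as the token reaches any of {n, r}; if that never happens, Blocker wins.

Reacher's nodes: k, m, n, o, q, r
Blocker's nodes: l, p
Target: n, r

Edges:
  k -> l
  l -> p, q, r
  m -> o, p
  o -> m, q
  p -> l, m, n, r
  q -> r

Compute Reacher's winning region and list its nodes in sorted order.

m, n, o, q, r

A0 = {n, r}
A1: add {q} — q (Reacher) has q→r.
A2: add {o} — o (Reacher) has o→q.
A3: add {m} — m (Reacher) has m→o.
A4 = A3; e.g. k (Reacher) has no edge into A3. Fixed point.
Reacher's winning region = {m, n, o, q, r}.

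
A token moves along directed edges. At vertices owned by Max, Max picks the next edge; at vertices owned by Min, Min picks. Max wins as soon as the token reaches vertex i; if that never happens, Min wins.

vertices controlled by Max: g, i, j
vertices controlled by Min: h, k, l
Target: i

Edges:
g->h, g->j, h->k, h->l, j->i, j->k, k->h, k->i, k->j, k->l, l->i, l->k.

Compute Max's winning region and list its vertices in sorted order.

g, i, j

A0 = {i}
A1: add {j} — j (Max) has j→i.
A2: add {g} — g (Max) has g→j.
A3 = A2; e.g. h (Min) can still go to k. Fixed point.
Max's winning region = {g, i, j}.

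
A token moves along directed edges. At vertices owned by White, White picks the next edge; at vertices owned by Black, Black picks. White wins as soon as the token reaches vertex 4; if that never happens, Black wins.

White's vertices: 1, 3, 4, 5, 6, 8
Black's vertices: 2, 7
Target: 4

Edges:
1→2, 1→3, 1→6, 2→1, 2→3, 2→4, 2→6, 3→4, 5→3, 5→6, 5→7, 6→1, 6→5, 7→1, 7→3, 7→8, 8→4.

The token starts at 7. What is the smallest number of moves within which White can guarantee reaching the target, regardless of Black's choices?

3

A0 = {4}
A1: add {3, 8} — 3 (White) has 3→4; 8 (White) has 8→4.
A2: add {1, 5} — 1 (White) has 1→3; 5 (White) has 5→3.
A3: add {6, 7} — 6 (White) has 6→1; 7 (Black): all of {1, 3, 8} already in.
7 enters the attractor at level 3, so White can force the target in 3 moves from there.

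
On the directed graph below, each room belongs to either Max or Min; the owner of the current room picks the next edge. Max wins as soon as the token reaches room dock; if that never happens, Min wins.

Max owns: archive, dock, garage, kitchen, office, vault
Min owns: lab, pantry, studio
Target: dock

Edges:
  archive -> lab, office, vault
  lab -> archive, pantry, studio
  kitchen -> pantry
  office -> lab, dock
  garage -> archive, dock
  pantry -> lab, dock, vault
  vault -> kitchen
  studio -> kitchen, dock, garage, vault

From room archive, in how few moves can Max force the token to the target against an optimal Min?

2

A0 = {dock}
A1: add {garage, office} — office (Max) has office→dock; garage (Max) has garage→dock.
A2: add {archive} — archive (Max) has archive→office.
A3 = A2; e.g. lab (Min) can still go to pantry. Fixed point.
archive enters the attractor at level 2, so Max can force the target in 2 moves from there.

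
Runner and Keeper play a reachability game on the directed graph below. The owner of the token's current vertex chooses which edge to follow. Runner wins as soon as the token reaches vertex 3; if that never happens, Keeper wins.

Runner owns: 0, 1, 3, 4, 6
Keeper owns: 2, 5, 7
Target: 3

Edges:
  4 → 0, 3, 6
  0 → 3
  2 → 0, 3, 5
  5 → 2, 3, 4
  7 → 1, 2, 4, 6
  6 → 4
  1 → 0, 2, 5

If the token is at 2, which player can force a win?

A0 = {3}
A1: add {0, 4} — 0 (Runner) has 0→3; 4 (Runner) has 4→3.
A2: add {1, 6} — 1 (Runner) has 1→0; 6 (Runner) has 6→4.
A3 = A2; e.g. 2 (Keeper) can still go to 5. Fixed point.
2 never enters the attractor, so Keeper can avoid the target forever.

Keeper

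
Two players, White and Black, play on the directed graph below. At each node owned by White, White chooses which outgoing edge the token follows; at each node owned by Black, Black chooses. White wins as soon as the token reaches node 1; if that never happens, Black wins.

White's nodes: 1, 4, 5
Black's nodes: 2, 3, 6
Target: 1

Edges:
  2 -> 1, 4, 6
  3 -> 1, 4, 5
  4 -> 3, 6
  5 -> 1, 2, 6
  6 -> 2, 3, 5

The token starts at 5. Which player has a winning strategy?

A0 = {1}
A1: add {5} — 5 (White) has 5→1.
A2 = A1; e.g. 2 (Black) can still go to 4. Fixed point.
5 ∈ A1, so White can force the target.

White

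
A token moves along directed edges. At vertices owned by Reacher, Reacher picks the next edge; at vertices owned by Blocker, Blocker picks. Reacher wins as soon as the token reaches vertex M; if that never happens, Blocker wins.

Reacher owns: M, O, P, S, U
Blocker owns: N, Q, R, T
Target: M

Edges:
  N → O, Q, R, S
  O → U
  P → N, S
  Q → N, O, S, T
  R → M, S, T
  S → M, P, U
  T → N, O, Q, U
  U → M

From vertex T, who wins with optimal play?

Blocker

A0 = {M}
A1: add {S, U} — S (Reacher) has S→M; U (Reacher) has U→M.
A2: add {O, P} — O (Reacher) has O→U; P (Reacher) has P→S.
A3 = A2; e.g. N (Blocker) can still go to Q. Fixed point.
T never enters the attractor, so Blocker can avoid the target forever.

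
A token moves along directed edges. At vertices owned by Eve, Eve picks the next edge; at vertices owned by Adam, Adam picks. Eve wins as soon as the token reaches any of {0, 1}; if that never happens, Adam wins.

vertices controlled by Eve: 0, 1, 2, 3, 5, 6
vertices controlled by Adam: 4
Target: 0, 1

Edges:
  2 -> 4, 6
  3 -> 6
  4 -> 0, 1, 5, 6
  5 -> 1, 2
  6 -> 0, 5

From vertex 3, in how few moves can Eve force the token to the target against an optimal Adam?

2

A0 = {0, 1}
A1: add {5, 6} — 5 (Eve) has 5→1; 6 (Eve) has 6→0.
A2: add {2, 3, 4} — 2 (Eve) has 2→6; 3 (Eve) has 3→6; 4 (Adam): all of {0, 1, 5, 6} already in.
A2 = all vertices. Fixed point.
3 enters the attractor at level 2, so Eve can force the target in 2 moves from there.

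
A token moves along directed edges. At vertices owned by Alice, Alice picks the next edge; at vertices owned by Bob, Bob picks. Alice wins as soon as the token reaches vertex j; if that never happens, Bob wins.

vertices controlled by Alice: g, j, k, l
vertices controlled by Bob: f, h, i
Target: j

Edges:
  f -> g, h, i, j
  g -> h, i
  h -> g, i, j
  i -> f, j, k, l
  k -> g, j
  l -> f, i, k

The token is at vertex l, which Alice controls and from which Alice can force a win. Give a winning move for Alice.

A0 = {j}
A1: add {k} — k (Alice) has k→j.
A2: add {l} — l (Alice) has l→k.
A3 = A2; e.g. f (Bob) can still go to g. Fixed point.
From l, successor k is in the attractor (rank 1); the other successors f, i are not.

k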